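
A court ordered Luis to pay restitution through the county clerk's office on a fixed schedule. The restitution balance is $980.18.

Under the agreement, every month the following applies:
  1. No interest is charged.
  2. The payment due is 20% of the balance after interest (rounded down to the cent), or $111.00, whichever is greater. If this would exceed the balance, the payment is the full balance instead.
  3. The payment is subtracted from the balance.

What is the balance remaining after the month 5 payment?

Month 1: opening $980.18; payment $196.03; balance $784.15
Month 2: opening $784.15; payment $156.83; balance $627.32
Month 3: opening $627.32; payment $125.46; balance $501.86
Month 4: opening $501.86; payment $111.00; balance $390.86
Month 5: opening $390.86; payment $111.00; balance $279.86

$279.86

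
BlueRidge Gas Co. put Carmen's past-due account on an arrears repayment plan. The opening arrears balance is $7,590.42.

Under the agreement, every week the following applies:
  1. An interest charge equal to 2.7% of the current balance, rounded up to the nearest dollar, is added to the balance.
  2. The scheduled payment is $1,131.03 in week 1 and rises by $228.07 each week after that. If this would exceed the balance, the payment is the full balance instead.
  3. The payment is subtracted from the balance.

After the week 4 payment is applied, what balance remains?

Week 1: opening $7,590.42; interest $205.00 → $7,795.42; payment $1,131.03; balance $6,664.39
Week 2: opening $6,664.39; interest $180.00 → $6,844.39; payment $1,359.10; balance $5,485.29
Week 3: opening $5,485.29; interest $149.00 → $5,634.29; payment $1,587.17; balance $4,047.12
Week 4: opening $4,047.12; interest $110.00 → $4,157.12; payment $1,815.24; balance $2,341.88

$2,341.88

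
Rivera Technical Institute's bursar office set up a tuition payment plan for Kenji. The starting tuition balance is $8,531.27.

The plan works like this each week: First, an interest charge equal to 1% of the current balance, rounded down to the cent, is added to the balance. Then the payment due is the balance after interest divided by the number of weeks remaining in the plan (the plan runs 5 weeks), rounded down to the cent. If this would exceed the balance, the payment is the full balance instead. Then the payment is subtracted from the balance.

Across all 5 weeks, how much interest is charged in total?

$259.35

Week 1: $8,531.27 +$85.31 interest = $8,616.58; pay $1,723.31 → $6,893.27
Week 2: $6,893.27 +$68.93 interest = $6,962.20; pay $1,740.55 → $5,221.65
Week 3: $5,221.65 +$52.21 interest = $5,273.86; pay $1,757.95 → $3,515.91
Week 4: $3,515.91 +$35.15 interest = $3,551.06; pay $1,775.53 → $1,775.53
Week 5: $1,775.53 +$17.75 interest = $1,793.28; pay $1,793.28 → $0.00
Total interest: $85.31 + $68.93 + $52.21 + $35.15 + $17.75 = $259.35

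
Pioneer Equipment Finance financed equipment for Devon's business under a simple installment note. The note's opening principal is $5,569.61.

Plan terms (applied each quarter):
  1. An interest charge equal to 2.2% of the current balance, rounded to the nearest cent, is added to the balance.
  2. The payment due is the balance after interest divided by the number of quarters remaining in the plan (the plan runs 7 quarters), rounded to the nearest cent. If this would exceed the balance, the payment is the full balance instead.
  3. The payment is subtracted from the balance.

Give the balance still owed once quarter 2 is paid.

Quarter 1: opening $5,569.61; interest $122.53 → $5,692.14; payment $813.16; balance $4,878.98
Quarter 2: opening $4,878.98; interest $107.34 → $4,986.32; payment $831.05; balance $4,155.27

$4,155.27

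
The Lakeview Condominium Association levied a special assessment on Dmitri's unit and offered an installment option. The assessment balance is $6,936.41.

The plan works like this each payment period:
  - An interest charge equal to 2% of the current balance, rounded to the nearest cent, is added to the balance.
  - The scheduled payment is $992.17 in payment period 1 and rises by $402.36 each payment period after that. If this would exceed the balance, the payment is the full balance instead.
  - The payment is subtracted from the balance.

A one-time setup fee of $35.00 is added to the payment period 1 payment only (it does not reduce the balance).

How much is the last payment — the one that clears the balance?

Payment period 1: $6,936.41 +$138.73 interest = $7,075.14; pay $992.17 (+ $35.00 fee) → $6,082.97
Payment period 2: $6,082.97 +$121.66 interest = $6,204.63; pay $1,394.53 → $4,810.10
Payment period 3: $4,810.10 +$96.20 interest = $4,906.30; pay $1,796.89 → $3,109.41
Payment period 4: $3,109.41 +$62.19 interest = $3,171.60; pay $2,199.25 → $972.35
Payment period 5: $972.35 +$19.45 interest = $991.80; pay $991.80 → $0.00

$991.80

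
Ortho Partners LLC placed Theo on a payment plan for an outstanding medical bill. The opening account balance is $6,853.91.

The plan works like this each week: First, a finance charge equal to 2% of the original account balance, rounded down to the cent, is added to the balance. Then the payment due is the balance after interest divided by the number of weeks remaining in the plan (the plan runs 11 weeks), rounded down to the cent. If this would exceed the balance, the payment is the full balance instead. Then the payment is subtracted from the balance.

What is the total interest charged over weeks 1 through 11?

$1,507.77

Week 1: opening $6,853.91; interest $137.07 → $6,990.98; payment $635.54; balance $6,355.44
Week 2: opening $6,355.44; interest $137.07 → $6,492.51; payment $649.25; balance $5,843.26
Week 3: opening $5,843.26; interest $137.07 → $5,980.33; payment $664.48; balance $5,315.85
Week 4: opening $5,315.85; interest $137.07 → $5,452.92; payment $681.61; balance $4,771.31
Week 5: opening $4,771.31; interest $137.07 → $4,908.38; payment $701.19; balance $4,207.19
Week 6: opening $4,207.19; interest $137.07 → $4,344.26; payment $724.04; balance $3,620.22
Week 7: opening $3,620.22; interest $137.07 → $3,757.29; payment $751.45; balance $3,005.84
Week 8: opening $3,005.84; interest $137.07 → $3,142.91; payment $785.72; balance $2,357.19
Week 9: opening $2,357.19; interest $137.07 → $2,494.26; payment $831.42; balance $1,662.84
Week 10: opening $1,662.84; interest $137.07 → $1,799.91; payment $899.95; balance $899.96
Week 11: opening $899.96; interest $137.07 → $1,037.03; payment $1,037.03; balance $0.00
Total interest: $137.07 + $137.07 + $137.07 + $137.07 + $137.07 + $137.07 + $137.07 + $137.07 + $137.07 + $137.07 + $137.07 = $1,507.77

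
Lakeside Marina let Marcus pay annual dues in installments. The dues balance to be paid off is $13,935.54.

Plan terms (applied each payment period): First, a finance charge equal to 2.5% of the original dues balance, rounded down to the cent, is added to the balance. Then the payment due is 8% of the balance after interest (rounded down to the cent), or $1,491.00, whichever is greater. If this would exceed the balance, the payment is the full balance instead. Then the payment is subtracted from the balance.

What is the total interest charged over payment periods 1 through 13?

Payment period 1: opening $13,935.54; interest $348.38 → $14,283.92; payment $1,491.00; balance $12,792.92
Payment period 2: opening $12,792.92; interest $348.38 → $13,141.30; payment $1,491.00; balance $11,650.30
Payment period 3: opening $11,650.30; interest $348.38 → $11,998.68; payment $1,491.00; balance $10,507.68
Payment period 4: opening $10,507.68; interest $348.38 → $10,856.06; payment $1,491.00; balance $9,365.06
Payment period 5: opening $9,365.06; interest $348.38 → $9,713.44; payment $1,491.00; balance $8,222.44
Payment period 6: opening $8,222.44; interest $348.38 → $8,570.82; payment $1,491.00; balance $7,079.82
Payment period 7: opening $7,079.82; interest $348.38 → $7,428.20; payment $1,491.00; balance $5,937.20
Payment period 8: opening $5,937.20; interest $348.38 → $6,285.58; payment $1,491.00; balance $4,794.58
Payment period 9: opening $4,794.58; interest $348.38 → $5,142.96; payment $1,491.00; balance $3,651.96
Payment period 10: opening $3,651.96; interest $348.38 → $4,000.34; payment $1,491.00; balance $2,509.34
Payment period 11: opening $2,509.34; interest $348.38 → $2,857.72; payment $1,491.00; balance $1,366.72
Payment period 12: opening $1,366.72; interest $348.38 → $1,715.10; payment $1,491.00; balance $224.10
Payment period 13: opening $224.10; interest $348.38 → $572.48; payment $572.48; balance $0.00
Total interest: $348.38 + $348.38 + $348.38 + $348.38 + $348.38 + $348.38 + $348.38 + $348.38 + $348.38 + $348.38 + $348.38 + $348.38 + $348.38 = $4,528.94

$4,528.94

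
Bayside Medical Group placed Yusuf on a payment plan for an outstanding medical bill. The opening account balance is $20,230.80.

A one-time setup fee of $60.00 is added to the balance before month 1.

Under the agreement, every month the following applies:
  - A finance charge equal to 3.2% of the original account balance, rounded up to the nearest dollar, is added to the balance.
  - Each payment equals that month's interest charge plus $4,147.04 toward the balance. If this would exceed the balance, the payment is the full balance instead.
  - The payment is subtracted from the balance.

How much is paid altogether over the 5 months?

$23,530.80

Month 1: opening $20,290.80; interest $648.00 → $20,938.80; payment $4,795.04; balance $16,143.76
Month 2: opening $16,143.76; interest $648.00 → $16,791.76; payment $4,795.04; balance $11,996.72
Month 3: opening $11,996.72; interest $648.00 → $12,644.72; payment $4,795.04; balance $7,849.68
Month 4: opening $7,849.68; interest $648.00 → $8,497.68; payment $4,795.04; balance $3,702.64
Month 5: opening $3,702.64; interest $648.00 → $4,350.64; payment $4,350.64; balance $0.00
Total paid: $23,530.80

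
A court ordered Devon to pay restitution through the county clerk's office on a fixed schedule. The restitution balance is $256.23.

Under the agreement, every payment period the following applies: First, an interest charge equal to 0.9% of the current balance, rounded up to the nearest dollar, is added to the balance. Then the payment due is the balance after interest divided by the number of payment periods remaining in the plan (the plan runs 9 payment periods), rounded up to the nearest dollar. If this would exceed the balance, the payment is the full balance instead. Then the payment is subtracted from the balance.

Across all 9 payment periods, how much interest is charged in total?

Payment period 1: opening $256.23; interest $3.00 → $259.23; payment $29.00; balance $230.23
Payment period 2: opening $230.23; interest $3.00 → $233.23; payment $30.00; balance $203.23
Payment period 3: opening $203.23; interest $2.00 → $205.23; payment $30.00; balance $175.23
Payment period 4: opening $175.23; interest $2.00 → $177.23; payment $30.00; balance $147.23
Payment period 5: opening $147.23; interest $2.00 → $149.23; payment $30.00; balance $119.23
Payment period 6: opening $119.23; interest $2.00 → $121.23; payment $31.00; balance $90.23
Payment period 7: opening $90.23; interest $1.00 → $91.23; payment $31.00; balance $60.23
Payment period 8: opening $60.23; interest $1.00 → $61.23; payment $31.00; balance $30.23
Payment period 9: opening $30.23; interest $1.00 → $31.23; payment $31.23; balance $0.00
Total interest: $3.00 + $3.00 + $2.00 + $2.00 + $2.00 + $2.00 + $1.00 + $1.00 + $1.00 = $17.00

$17.00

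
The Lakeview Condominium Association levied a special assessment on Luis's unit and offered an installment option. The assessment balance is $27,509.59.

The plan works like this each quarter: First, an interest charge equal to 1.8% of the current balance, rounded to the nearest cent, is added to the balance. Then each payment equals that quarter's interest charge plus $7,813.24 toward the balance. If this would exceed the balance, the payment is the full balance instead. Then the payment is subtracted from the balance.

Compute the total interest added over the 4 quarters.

# | Opening | Interest | Payment | End bal
1 | $27,509.59 | $495.17 | $8,308.41 | $19,696.35
2 | $19,696.35 | $354.53 | $8,167.77 | $11,883.11
3 | $11,883.11 | $213.90 | $8,027.14 | $4,069.87
4 | $4,069.87 | $73.26 | $4,143.13 | $0.00
Total interest: $495.17 + $354.53 + $213.90 + $73.26 = $1,136.86

$1,136.86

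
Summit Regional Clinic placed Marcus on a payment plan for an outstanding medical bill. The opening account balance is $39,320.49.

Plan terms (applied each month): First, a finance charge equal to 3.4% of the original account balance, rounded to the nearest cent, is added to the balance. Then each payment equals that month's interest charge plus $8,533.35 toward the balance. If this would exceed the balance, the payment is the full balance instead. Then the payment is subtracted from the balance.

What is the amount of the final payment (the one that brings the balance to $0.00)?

$6,523.99

# | Opening | Interest | Payment | End bal
1 | $39,320.49 | $1,336.90 | $9,870.25 | $30,787.14
2 | $30,787.14 | $1,336.90 | $9,870.25 | $22,253.79
3 | $22,253.79 | $1,336.90 | $9,870.25 | $13,720.44
4 | $13,720.44 | $1,336.90 | $9,870.25 | $5,187.09
5 | $5,187.09 | $1,336.90 | $6,523.99 | $0.00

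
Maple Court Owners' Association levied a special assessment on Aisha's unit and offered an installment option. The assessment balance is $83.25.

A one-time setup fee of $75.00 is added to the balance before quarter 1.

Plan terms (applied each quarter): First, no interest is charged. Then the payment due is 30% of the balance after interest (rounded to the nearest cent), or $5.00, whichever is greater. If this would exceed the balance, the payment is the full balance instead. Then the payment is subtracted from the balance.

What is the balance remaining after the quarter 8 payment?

$8.03

# | Opening | Payment | End bal
1 | $158.25 | $47.48 | $110.77
2 | $110.77 | $33.23 | $77.54
3 | $77.54 | $23.26 | $54.28
4 | $54.28 | $16.28 | $38.00
5 | $38.00 | $11.40 | $26.60
6 | $26.60 | $7.98 | $18.62
7 | $18.62 | $5.59 | $13.03
8 | $13.03 | $5.00 | $8.03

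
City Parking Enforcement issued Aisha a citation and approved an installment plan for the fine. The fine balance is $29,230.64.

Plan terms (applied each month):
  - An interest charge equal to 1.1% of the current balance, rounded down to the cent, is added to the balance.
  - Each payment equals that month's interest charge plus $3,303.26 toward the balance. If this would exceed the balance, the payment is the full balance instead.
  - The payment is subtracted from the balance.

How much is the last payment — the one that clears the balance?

Month 1: opening $29,230.64; interest $321.53 → $29,552.17; payment $3,624.79; balance $25,927.38
Month 2: opening $25,927.38; interest $285.20 → $26,212.58; payment $3,588.46; balance $22,624.12
Month 3: opening $22,624.12; interest $248.86 → $22,872.98; payment $3,552.12; balance $19,320.86
Month 4: opening $19,320.86; interest $212.52 → $19,533.38; payment $3,515.78; balance $16,017.60
Month 5: opening $16,017.60; interest $176.19 → $16,193.79; payment $3,479.45; balance $12,714.34
Month 6: opening $12,714.34; interest $139.85 → $12,854.19; payment $3,443.11; balance $9,411.08
Month 7: opening $9,411.08; interest $103.52 → $9,514.60; payment $3,406.78; balance $6,107.82
Month 8: opening $6,107.82; interest $67.18 → $6,175.00; payment $3,370.44; balance $2,804.56
Month 9: opening $2,804.56; interest $30.85 → $2,835.41; payment $2,835.41; balance $0.00

$2,835.41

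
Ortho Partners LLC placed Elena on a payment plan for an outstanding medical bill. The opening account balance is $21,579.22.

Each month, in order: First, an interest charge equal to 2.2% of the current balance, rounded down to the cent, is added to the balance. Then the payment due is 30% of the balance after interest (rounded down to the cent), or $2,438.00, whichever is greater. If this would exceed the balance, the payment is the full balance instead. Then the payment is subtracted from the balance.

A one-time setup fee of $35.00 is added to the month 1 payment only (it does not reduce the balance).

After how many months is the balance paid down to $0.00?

Month 1: $21,579.22 +$474.74 interest = $22,053.96; pay $6,616.18 (+ $35.00 fee) → $15,437.78
Month 2: $15,437.78 +$339.63 interest = $15,777.41; pay $4,733.22 → $11,044.19
Month 3: $11,044.19 +$242.97 interest = $11,287.16; pay $3,386.14 → $7,901.02
Month 4: $7,901.02 +$173.82 interest = $8,074.84; pay $2,438.00 → $5,636.84
Month 5: $5,636.84 +$124.01 interest = $5,760.85; pay $2,438.00 → $3,322.85
Month 6: $3,322.85 +$73.10 interest = $3,395.95; pay $2,438.00 → $957.95
Month 7: $957.95 +$21.07 interest = $979.02; pay $979.02 → $0.00
Balance reaches $0.00 in month 7.

7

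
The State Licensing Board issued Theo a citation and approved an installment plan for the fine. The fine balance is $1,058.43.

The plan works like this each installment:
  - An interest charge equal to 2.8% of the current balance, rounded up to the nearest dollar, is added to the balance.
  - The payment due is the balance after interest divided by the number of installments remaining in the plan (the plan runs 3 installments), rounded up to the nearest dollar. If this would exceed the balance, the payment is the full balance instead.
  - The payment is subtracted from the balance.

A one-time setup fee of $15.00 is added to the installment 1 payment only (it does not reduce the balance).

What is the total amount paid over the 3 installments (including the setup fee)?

# | Opening | Interest | Payment | Fee | End bal
1 | $1,058.43 | $30.00 | $363.00 | $15.00 | $725.43
2 | $725.43 | $21.00 | $374.00 | — | $372.43
3 | $372.43 | $11.00 | $383.43 | — | $0.00
Total paid: $1,135.43

$1,135.43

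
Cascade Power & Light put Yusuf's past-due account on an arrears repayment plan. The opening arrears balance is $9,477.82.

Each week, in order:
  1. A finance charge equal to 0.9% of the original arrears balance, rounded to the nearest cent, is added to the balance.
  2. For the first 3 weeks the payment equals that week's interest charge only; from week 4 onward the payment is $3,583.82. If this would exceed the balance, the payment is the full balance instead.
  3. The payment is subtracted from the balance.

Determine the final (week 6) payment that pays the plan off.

Week 1: $9,477.82 +$85.30 interest = $9,563.12; pay $85.30 → $9,477.82
Week 2: $9,477.82 +$85.30 interest = $9,563.12; pay $85.30 → $9,477.82
Week 3: $9,477.82 +$85.30 interest = $9,563.12; pay $85.30 → $9,477.82
Week 4: $9,477.82 +$85.30 interest = $9,563.12; pay $3,583.82 → $5,979.30
Week 5: $5,979.30 +$85.30 interest = $6,064.60; pay $3,583.82 → $2,480.78
Week 6: $2,480.78 +$85.30 interest = $2,566.08; pay $2,566.08 → $0.00

$2,566.08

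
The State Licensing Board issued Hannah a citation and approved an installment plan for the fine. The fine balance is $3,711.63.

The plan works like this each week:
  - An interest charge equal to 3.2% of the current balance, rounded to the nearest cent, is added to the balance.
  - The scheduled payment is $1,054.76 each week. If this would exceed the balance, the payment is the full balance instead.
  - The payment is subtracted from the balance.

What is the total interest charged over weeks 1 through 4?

$291.51

# | Opening | Interest | Payment | End bal
1 | $3,711.63 | $118.77 | $1,054.76 | $2,775.64
2 | $2,775.64 | $88.82 | $1,054.76 | $1,809.70
3 | $1,809.70 | $57.91 | $1,054.76 | $812.85
4 | $812.85 | $26.01 | $838.86 | $0.00
Total interest: $118.77 + $88.82 + $57.91 + $26.01 = $291.51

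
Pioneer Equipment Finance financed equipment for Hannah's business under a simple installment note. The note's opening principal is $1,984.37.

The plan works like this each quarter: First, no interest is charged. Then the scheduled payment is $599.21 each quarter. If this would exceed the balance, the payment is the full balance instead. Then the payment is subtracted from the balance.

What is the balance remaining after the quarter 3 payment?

$186.74

# | Opening | Payment | End bal
1 | $1,984.37 | $599.21 | $1,385.16
2 | $1,385.16 | $599.21 | $785.95
3 | $785.95 | $599.21 | $186.74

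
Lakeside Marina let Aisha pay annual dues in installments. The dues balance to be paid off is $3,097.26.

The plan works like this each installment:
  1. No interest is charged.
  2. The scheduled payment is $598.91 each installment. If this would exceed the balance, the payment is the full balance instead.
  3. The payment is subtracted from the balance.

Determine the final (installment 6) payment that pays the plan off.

Installment 1: $3,097.26 − $598.91 → $2,498.35
Installment 2: $2,498.35 − $598.91 → $1,899.44
Installment 3: $1,899.44 − $598.91 → $1,300.53
Installment 4: $1,300.53 − $598.91 → $701.62
Installment 5: $701.62 − $598.91 → $102.71
Installment 6: $102.71 − $102.71 → $0.00

$102.71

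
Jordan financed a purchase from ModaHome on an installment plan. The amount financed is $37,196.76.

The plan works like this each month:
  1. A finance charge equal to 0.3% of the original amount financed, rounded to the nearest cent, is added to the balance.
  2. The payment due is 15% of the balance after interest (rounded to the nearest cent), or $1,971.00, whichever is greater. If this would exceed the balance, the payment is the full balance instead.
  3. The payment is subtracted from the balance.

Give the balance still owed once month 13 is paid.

$1,197.60

Month 1: $37,196.76 +$111.59 interest = $37,308.35; pay $5,596.25 → $31,712.10
Month 2: $31,712.10 +$111.59 interest = $31,823.69; pay $4,773.55 → $27,050.14
Month 3: $27,050.14 +$111.59 interest = $27,161.73; pay $4,074.26 → $23,087.47
Month 4: $23,087.47 +$111.59 interest = $23,199.06; pay $3,479.86 → $19,719.20
Month 5: $19,719.20 +$111.59 interest = $19,830.79; pay $2,974.62 → $16,856.17
Month 6: $16,856.17 +$111.59 interest = $16,967.76; pay $2,545.16 → $14,422.60
Month 7: $14,422.60 +$111.59 interest = $14,534.19; pay $2,180.13 → $12,354.06
Month 8: $12,354.06 +$111.59 interest = $12,465.65; pay $1,971.00 → $10,494.65
Month 9: $10,494.65 +$111.59 interest = $10,606.24; pay $1,971.00 → $8,635.24
Month 10: $8,635.24 +$111.59 interest = $8,746.83; pay $1,971.00 → $6,775.83
Month 11: $6,775.83 +$111.59 interest = $6,887.42; pay $1,971.00 → $4,916.42
Month 12: $4,916.42 +$111.59 interest = $5,028.01; pay $1,971.00 → $3,057.01
Month 13: $3,057.01 +$111.59 interest = $3,168.60; pay $1,971.00 → $1,197.60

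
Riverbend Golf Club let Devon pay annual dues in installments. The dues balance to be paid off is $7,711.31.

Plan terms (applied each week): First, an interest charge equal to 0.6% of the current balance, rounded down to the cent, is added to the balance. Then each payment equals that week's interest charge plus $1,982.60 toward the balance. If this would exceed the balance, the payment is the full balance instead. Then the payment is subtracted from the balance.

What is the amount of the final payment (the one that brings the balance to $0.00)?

Week 1: $7,711.31 +$46.26 interest = $7,757.57; pay $2,028.86 → $5,728.71
Week 2: $5,728.71 +$34.37 interest = $5,763.08; pay $2,016.97 → $3,746.11
Week 3: $3,746.11 +$22.47 interest = $3,768.58; pay $2,005.07 → $1,763.51
Week 4: $1,763.51 +$10.58 interest = $1,774.09; pay $1,774.09 → $0.00

$1,774.09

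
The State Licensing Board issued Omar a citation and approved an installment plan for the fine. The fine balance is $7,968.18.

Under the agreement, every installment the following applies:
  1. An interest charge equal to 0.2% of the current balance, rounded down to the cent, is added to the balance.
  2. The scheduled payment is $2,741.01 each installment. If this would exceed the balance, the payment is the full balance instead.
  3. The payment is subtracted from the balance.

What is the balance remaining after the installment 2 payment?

$2,512.57

# | Opening | Interest | Payment | End bal
1 | $7,968.18 | $15.93 | $2,741.01 | $5,243.10
2 | $5,243.10 | $10.48 | $2,741.01 | $2,512.57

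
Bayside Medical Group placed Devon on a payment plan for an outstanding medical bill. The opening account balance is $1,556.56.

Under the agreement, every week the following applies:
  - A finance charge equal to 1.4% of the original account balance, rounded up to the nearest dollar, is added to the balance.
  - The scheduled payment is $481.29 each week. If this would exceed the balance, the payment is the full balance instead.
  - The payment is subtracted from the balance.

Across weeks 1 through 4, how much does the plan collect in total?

Week 1: $1,556.56 +$22.00 interest = $1,578.56; pay $481.29 → $1,097.27
Week 2: $1,097.27 +$22.00 interest = $1,119.27; pay $481.29 → $637.98
Week 3: $637.98 +$22.00 interest = $659.98; pay $481.29 → $178.69
Week 4: $178.69 +$22.00 interest = $200.69; pay $200.69 → $0.00
Total paid: $1,644.56

$1,644.56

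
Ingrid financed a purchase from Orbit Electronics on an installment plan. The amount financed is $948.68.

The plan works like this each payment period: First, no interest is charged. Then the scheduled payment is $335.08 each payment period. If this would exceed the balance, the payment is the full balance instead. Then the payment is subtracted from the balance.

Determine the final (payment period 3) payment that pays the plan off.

Payment period 1: $948.68 − $335.08 → $613.60
Payment period 2: $613.60 − $335.08 → $278.52
Payment period 3: $278.52 − $278.52 → $0.00

$278.52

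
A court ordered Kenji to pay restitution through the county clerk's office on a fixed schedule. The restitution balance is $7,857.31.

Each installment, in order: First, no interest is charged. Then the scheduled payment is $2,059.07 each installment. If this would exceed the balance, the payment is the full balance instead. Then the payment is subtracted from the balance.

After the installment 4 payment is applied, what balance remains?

Installment 1: $7,857.31 − $2,059.07 → $5,798.24
Installment 2: $5,798.24 − $2,059.07 → $3,739.17
Installment 3: $3,739.17 − $2,059.07 → $1,680.10
Installment 4: $1,680.10 − $1,680.10 → $0.00

$0.00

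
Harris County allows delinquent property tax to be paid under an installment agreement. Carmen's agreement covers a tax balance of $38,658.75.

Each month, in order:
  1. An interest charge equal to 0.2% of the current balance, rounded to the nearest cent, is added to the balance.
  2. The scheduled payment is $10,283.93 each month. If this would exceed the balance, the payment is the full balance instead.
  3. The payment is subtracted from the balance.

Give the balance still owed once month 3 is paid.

$7,977.63

Month 1: opening $38,658.75; interest $77.32 → $38,736.07; payment $10,283.93; balance $28,452.14
Month 2: opening $28,452.14; interest $56.90 → $28,509.04; payment $10,283.93; balance $18,225.11
Month 3: opening $18,225.11; interest $36.45 → $18,261.56; payment $10,283.93; balance $7,977.63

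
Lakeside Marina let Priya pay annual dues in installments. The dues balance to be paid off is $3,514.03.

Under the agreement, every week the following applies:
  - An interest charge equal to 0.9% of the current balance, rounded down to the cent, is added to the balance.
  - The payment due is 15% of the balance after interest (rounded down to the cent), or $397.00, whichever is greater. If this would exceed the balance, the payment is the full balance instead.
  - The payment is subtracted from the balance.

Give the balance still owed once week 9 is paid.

$0.00

Week 1: $3,514.03 +$31.62 interest = $3,545.65; pay $531.84 → $3,013.81
Week 2: $3,013.81 +$27.12 interest = $3,040.93; pay $456.13 → $2,584.80
Week 3: $2,584.80 +$23.26 interest = $2,608.06; pay $397.00 → $2,211.06
Week 4: $2,211.06 +$19.89 interest = $2,230.95; pay $397.00 → $1,833.95
Week 5: $1,833.95 +$16.50 interest = $1,850.45; pay $397.00 → $1,453.45
Week 6: $1,453.45 +$13.08 interest = $1,466.53; pay $397.00 → $1,069.53
Week 7: $1,069.53 +$9.62 interest = $1,079.15; pay $397.00 → $682.15
Week 8: $682.15 +$6.13 interest = $688.28; pay $397.00 → $291.28
Week 9: $291.28 +$2.62 interest = $293.90; pay $293.90 → $0.00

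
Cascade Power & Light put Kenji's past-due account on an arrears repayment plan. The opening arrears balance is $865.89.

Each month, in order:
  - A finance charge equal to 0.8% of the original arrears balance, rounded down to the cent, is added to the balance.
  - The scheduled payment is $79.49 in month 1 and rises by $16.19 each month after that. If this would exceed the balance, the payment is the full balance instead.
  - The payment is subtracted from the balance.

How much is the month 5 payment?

$144.25

Month 1: $865.89 +$6.92 interest = $872.81; pay $79.49 → $793.32
Month 2: $793.32 +$6.92 interest = $800.24; pay $95.68 → $704.56
Month 3: $704.56 +$6.92 interest = $711.48; pay $111.87 → $599.61
Month 4: $599.61 +$6.92 interest = $606.53; pay $128.06 → $478.47
Month 5: $478.47 +$6.92 interest = $485.39; pay $144.25 → $341.14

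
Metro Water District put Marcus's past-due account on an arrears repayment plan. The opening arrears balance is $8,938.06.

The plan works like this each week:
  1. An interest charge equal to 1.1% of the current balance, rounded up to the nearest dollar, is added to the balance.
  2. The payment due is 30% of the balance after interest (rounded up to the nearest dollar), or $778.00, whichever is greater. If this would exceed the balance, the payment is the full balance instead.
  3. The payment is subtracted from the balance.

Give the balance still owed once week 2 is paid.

Week 1: opening $8,938.06; interest $99.00 → $9,037.06; payment $2,712.00; balance $6,325.06
Week 2: opening $6,325.06; interest $70.00 → $6,395.06; payment $1,919.00; balance $4,476.06

$4,476.06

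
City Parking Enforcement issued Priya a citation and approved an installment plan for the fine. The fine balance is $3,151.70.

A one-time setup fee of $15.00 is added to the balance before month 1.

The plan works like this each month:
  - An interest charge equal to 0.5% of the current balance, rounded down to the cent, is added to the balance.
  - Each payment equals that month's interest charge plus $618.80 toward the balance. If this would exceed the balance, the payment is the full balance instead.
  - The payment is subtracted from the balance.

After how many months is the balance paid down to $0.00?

6

Month 1: $3,166.70 +$15.83 interest = $3,182.53; pay $634.63 → $2,547.90
Month 2: $2,547.90 +$12.73 interest = $2,560.63; pay $631.53 → $1,929.10
Month 3: $1,929.10 +$9.64 interest = $1,938.74; pay $628.44 → $1,310.30
Month 4: $1,310.30 +$6.55 interest = $1,316.85; pay $625.35 → $691.50
Month 5: $691.50 +$3.45 interest = $694.95; pay $622.25 → $72.70
Month 6: $72.70 +$0.36 interest = $73.06; pay $73.06 → $0.00
Balance reaches $0.00 in month 6.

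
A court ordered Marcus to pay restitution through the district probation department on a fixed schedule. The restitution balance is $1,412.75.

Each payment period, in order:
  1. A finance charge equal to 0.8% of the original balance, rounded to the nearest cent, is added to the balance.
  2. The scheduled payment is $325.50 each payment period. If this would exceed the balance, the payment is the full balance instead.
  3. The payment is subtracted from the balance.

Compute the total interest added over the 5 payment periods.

$56.50

Payment period 1: opening $1,412.75; interest $11.30 → $1,424.05; payment $325.50; balance $1,098.55
Payment period 2: opening $1,098.55; interest $11.30 → $1,109.85; payment $325.50; balance $784.35
Payment period 3: opening $784.35; interest $11.30 → $795.65; payment $325.50; balance $470.15
Payment period 4: opening $470.15; interest $11.30 → $481.45; payment $325.50; balance $155.95
Payment period 5: opening $155.95; interest $11.30 → $167.25; payment $167.25; balance $0.00
Total interest: $11.30 + $11.30 + $11.30 + $11.30 + $11.30 = $56.50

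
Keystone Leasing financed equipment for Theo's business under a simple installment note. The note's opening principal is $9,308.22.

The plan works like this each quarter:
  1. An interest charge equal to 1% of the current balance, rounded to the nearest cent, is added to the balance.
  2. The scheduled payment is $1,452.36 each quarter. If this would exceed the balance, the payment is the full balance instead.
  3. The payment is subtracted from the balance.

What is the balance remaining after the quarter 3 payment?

Quarter 1: opening $9,308.22; interest $93.08 → $9,401.30; payment $1,452.36; balance $7,948.94
Quarter 2: opening $7,948.94; interest $79.49 → $8,028.43; payment $1,452.36; balance $6,576.07
Quarter 3: opening $6,576.07; interest $65.76 → $6,641.83; payment $1,452.36; balance $5,189.47

$5,189.47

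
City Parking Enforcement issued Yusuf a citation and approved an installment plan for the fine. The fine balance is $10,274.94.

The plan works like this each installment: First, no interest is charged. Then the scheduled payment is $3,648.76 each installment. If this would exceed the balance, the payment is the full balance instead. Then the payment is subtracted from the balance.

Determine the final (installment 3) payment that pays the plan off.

# | Opening | Payment | End bal
1 | $10,274.94 | $3,648.76 | $6,626.18
2 | $6,626.18 | $3,648.76 | $2,977.42
3 | $2,977.42 | $2,977.42 | $0.00

$2,977.42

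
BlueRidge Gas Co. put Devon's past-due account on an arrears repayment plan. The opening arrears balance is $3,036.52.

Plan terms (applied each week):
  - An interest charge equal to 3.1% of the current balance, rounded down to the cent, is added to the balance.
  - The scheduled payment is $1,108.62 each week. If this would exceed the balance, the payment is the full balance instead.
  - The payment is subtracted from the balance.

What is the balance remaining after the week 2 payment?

$976.09

Week 1: $3,036.52 +$94.13 interest = $3,130.65; pay $1,108.62 → $2,022.03
Week 2: $2,022.03 +$62.68 interest = $2,084.71; pay $1,108.62 → $976.09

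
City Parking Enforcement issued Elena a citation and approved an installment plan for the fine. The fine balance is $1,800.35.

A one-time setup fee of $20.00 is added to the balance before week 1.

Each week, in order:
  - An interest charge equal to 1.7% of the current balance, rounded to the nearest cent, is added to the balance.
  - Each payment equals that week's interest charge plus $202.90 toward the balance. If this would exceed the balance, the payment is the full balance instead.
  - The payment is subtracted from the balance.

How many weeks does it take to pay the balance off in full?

Week 1: opening $1,820.35; interest $30.95 → $1,851.30; payment $233.85; balance $1,617.45
Week 2: opening $1,617.45; interest $27.50 → $1,644.95; payment $230.40; balance $1,414.55
Week 3: opening $1,414.55; interest $24.05 → $1,438.60; payment $226.95; balance $1,211.65
Week 4: opening $1,211.65; interest $20.60 → $1,232.25; payment $223.50; balance $1,008.75
Week 5: opening $1,008.75; interest $17.15 → $1,025.90; payment $220.05; balance $805.85
Week 6: opening $805.85; interest $13.70 → $819.55; payment $216.60; balance $602.95
Week 7: opening $602.95; interest $10.25 → $613.20; payment $213.15; balance $400.05
Week 8: opening $400.05; interest $6.80 → $406.85; payment $209.70; balance $197.15
Week 9: opening $197.15; interest $3.35 → $200.50; payment $200.50; balance $0.00
Balance reaches $0.00 in week 9.

9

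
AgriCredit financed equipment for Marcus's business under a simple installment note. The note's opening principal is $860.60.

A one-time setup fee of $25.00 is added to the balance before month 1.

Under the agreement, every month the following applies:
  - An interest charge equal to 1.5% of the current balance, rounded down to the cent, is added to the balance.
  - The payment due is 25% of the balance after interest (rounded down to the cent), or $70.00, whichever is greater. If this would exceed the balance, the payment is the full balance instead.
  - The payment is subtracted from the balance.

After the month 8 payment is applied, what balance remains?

$23.57

Month 1: $885.60 +$13.28 interest = $898.88; pay $224.72 → $674.16
Month 2: $674.16 +$10.11 interest = $684.27; pay $171.06 → $513.21
Month 3: $513.21 +$7.69 interest = $520.90; pay $130.22 → $390.68
Month 4: $390.68 +$5.86 interest = $396.54; pay $99.13 → $297.41
Month 5: $297.41 +$4.46 interest = $301.87; pay $75.46 → $226.41
Month 6: $226.41 +$3.39 interest = $229.80; pay $70.00 → $159.80
Month 7: $159.80 +$2.39 interest = $162.19; pay $70.00 → $92.19
Month 8: $92.19 +$1.38 interest = $93.57; pay $70.00 → $23.57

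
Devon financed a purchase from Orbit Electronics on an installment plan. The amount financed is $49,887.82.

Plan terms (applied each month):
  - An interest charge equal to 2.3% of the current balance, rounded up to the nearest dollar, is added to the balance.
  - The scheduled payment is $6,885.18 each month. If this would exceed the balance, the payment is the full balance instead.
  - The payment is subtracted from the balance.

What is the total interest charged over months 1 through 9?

$5,317.00

# | Opening | Interest | Payment | End bal
1 | $49,887.82 | $1,148.00 | $6,885.18 | $44,150.64
2 | $44,150.64 | $1,016.00 | $6,885.18 | $38,281.46
3 | $38,281.46 | $881.00 | $6,885.18 | $32,277.28
4 | $32,277.28 | $743.00 | $6,885.18 | $26,135.10
5 | $26,135.10 | $602.00 | $6,885.18 | $19,851.92
6 | $19,851.92 | $457.00 | $6,885.18 | $13,423.74
7 | $13,423.74 | $309.00 | $6,885.18 | $6,847.56
8 | $6,847.56 | $158.00 | $6,885.18 | $120.38
9 | $120.38 | $3.00 | $123.38 | $0.00
Total interest: $1,148.00 + $1,016.00 + $881.00 + $743.00 + $602.00 + $457.00 + $309.00 + $158.00 + $3.00 = $5,317.00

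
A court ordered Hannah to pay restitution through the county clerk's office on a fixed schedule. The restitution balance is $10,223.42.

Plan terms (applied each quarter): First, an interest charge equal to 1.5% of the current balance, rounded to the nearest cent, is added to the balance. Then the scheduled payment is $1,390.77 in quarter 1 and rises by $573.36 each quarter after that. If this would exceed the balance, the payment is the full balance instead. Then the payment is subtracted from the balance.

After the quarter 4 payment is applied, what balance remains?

Quarter 1: $10,223.42 +$153.35 interest = $10,376.77; pay $1,390.77 → $8,986.00
Quarter 2: $8,986.00 +$134.79 interest = $9,120.79; pay $1,964.13 → $7,156.66
Quarter 3: $7,156.66 +$107.35 interest = $7,264.01; pay $2,537.49 → $4,726.52
Quarter 4: $4,726.52 +$70.90 interest = $4,797.42; pay $3,110.85 → $1,686.57

$1,686.57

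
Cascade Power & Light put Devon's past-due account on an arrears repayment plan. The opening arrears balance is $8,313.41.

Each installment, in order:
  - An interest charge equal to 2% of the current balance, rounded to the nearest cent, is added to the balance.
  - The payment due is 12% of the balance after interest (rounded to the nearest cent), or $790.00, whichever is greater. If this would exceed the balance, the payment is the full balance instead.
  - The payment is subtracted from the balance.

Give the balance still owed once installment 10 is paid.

Installment 1: $8,313.41 +$166.27 interest = $8,479.68; pay $1,017.56 → $7,462.12
Installment 2: $7,462.12 +$149.24 interest = $7,611.36; pay $913.36 → $6,698.00
Installment 3: $6,698.00 +$133.96 interest = $6,831.96; pay $819.84 → $6,012.12
Installment 4: $6,012.12 +$120.24 interest = $6,132.36; pay $790.00 → $5,342.36
Installment 5: $5,342.36 +$106.85 interest = $5,449.21; pay $790.00 → $4,659.21
Installment 6: $4,659.21 +$93.18 interest = $4,752.39; pay $790.00 → $3,962.39
Installment 7: $3,962.39 +$79.25 interest = $4,041.64; pay $790.00 → $3,251.64
Installment 8: $3,251.64 +$65.03 interest = $3,316.67; pay $790.00 → $2,526.67
Installment 9: $2,526.67 +$50.53 interest = $2,577.20; pay $790.00 → $1,787.20
Installment 10: $1,787.20 +$35.74 interest = $1,822.94; pay $790.00 → $1,032.94

$1,032.94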